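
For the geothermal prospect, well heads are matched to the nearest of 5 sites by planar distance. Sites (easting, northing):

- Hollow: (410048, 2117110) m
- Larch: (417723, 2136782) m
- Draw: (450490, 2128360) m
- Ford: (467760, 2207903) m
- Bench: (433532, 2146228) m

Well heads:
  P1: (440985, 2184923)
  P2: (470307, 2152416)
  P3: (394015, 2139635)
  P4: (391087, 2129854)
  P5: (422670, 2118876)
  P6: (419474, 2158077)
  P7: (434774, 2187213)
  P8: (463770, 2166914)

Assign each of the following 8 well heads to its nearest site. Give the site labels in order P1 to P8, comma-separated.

Ford, Draw, Larch, Hollow, Hollow, Bench, Ford, Bench

P1 → Ford (d²=1244981025.00)
P2 → Draw (d²=971404625.00)
P3 → Larch (d²=570208873.00)
P4 → Hollow (d²=521929057.00)
P5 → Hollow (d²=162433640.00)
P6 → Bench (d²=338026165.00)
P7 → Ford (d²=1516152296.00)
P8 → Bench (d²=1342247240.00)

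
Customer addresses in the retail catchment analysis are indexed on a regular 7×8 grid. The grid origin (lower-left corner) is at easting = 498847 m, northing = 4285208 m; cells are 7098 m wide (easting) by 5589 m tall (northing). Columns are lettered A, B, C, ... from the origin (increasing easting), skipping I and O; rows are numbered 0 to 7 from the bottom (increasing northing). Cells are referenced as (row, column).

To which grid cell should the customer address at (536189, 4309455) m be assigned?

(4, F)

Column index: ⌊(536189 − 498847) / 7098⌋ = ⌊5.261⌋ = 5 → column F
Row offset from origin: ⌊(4309455 − 4285208) / 5589⌋ = ⌊4.338⌋ = 4 → row 4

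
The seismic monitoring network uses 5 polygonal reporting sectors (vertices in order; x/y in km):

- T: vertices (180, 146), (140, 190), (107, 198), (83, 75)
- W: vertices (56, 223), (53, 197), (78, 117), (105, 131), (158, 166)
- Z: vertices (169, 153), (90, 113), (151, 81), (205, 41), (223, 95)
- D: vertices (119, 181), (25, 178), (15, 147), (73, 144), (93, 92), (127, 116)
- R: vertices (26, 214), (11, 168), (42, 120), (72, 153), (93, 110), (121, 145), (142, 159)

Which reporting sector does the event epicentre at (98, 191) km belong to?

Cast a ray rightward from (98, 191). For each polygon, the edges (by vertex number in listed order) whose endpoints lie on opposite sides of y = 191, where each meets that height, and whether that is right or left of the point:
T: 2–3 at x≈135.9 (right), 3–4 at x≈105.6 (right) → 2 crossings.
W: 2–3 at x≈54.9 (left), 5–1 at x≈113.3 (right) → 1 crossing.
Z: no edge straddles that height → 0 crossings.
D: no edge straddles that height → 0 crossings.
R: 1–2 at x≈18.5 (left), 7–1 at x≈74.5 (left) → 0 crossings.
Only W has an odd count, so the point is inside W.

W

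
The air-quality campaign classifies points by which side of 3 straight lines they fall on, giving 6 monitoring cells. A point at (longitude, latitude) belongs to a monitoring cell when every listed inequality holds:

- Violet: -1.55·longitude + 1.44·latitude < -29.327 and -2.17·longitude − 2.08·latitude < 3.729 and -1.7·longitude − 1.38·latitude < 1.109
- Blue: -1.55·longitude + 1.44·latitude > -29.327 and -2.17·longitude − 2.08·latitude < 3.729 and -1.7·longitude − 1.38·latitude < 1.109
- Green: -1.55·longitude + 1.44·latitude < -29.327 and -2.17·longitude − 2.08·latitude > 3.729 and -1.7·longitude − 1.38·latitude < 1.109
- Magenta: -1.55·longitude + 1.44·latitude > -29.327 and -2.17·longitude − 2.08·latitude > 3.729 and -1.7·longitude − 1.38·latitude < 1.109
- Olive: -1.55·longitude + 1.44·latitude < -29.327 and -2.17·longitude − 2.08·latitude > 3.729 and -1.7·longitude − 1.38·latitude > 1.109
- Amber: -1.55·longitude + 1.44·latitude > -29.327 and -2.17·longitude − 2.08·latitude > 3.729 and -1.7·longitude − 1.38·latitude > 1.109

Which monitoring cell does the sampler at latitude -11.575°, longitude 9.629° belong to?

Violet

-1.55·9.629 + 1.44·-11.575 = -31.593, which is < -29.327
-2.17·9.629 − 2.08·-11.575 = 3.181, which is < 3.729
-1.7·9.629 − 1.38·-11.575 = -0.396, which is < 1.109
This sign pattern matches Violet.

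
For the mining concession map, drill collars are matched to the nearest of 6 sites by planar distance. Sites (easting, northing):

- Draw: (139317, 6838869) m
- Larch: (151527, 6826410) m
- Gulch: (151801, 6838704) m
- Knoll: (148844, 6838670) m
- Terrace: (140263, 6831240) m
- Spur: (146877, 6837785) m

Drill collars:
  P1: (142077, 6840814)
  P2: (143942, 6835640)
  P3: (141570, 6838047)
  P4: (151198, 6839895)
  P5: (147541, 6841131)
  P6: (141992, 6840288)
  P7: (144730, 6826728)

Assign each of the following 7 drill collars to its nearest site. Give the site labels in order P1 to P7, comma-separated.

Draw, Spur, Draw, Gulch, Knoll, Draw, Terrace

P1 → Draw (d²=11400625.00)
P2 → Spur (d²=13215250.00)
P3 → Draw (d²=5751693.00)
P4 → Gulch (d²=1782090.00)
P5 → Knoll (d²=7754330.00)
P6 → Draw (d²=9169186.00)
P7 → Terrace (d²=40312233.00)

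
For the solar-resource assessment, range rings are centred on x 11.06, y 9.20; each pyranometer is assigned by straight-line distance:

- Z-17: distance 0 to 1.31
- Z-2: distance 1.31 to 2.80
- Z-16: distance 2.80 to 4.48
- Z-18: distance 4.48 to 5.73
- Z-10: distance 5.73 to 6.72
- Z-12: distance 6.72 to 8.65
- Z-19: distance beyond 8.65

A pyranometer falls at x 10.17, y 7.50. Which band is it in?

Distance = √((10.17−11.06)² + (7.50−9.20)²) = √(0.792 + 2.890) = 1.919.
1.31 ≤ 1.919 < 2.80 → Z-2.

Z-2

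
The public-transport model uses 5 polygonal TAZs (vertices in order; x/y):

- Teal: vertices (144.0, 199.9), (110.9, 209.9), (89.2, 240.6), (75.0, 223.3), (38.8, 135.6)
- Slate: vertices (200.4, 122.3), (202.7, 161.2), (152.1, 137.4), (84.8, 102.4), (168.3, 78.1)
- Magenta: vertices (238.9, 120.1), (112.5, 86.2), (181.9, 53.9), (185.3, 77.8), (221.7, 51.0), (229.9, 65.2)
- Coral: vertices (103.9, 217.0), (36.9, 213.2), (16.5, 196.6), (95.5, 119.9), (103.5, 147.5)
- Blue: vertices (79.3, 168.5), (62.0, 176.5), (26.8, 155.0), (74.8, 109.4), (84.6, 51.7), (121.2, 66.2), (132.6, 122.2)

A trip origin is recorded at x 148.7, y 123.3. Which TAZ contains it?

Cast a ray rightward from (148.7, 123.3). For each polygon, the edges (by vertex number in listed order) whose endpoints lie on opposite sides of y = 123.3, where each meets that height, and whether that is right or left of the point:
Teal: no edge straddles that height → 0 crossings.
Slate: 1–2 at x≈200.46 (right), 3–4 at x≈124.99 (left) → 1 crossing.
Magenta: no edge straddles that height → 0 crossings.
Coral: 3–4 at x≈92.00 (left), 4–5 at x≈96.49 (left) → 0 crossings.
Blue: 3–4 at x≈60.17 (left), 7–1 at x≈131.33 (left) → 0 crossings.
Only Slate has an odd count, so the point is inside Slate.

Slate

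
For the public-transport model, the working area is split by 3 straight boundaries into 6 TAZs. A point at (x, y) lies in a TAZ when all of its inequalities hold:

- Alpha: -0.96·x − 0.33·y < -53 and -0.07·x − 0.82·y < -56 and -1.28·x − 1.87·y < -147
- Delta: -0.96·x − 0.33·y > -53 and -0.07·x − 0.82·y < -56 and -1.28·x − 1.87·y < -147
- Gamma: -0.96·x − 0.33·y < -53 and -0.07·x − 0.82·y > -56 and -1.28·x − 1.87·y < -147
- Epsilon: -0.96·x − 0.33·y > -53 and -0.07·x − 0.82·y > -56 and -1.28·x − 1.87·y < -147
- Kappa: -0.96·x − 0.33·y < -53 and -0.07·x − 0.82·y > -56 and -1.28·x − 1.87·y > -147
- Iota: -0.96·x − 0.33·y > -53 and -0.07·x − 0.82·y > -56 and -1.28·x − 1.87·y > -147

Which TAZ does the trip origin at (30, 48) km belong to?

-0.96·30 − 0.33·48 = -44.640, which is > -53
-0.07·30 − 0.82·48 = -41.460, which is > -56
-1.28·30 − 1.87·48 = -128.160, which is > -147
This sign pattern matches Iota.

Iota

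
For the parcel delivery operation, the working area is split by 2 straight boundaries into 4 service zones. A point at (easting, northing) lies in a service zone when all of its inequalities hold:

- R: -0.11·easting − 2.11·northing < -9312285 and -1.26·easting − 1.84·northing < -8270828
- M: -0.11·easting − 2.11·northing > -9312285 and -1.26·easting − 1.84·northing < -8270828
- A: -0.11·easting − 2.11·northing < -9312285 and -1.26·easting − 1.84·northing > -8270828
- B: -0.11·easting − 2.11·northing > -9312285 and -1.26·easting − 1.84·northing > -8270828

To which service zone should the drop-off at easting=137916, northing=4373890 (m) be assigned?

-0.11·137916 − 2.11·4373890 = -9244078.660, which is > -9312285
-1.26·137916 − 1.84·4373890 = -8221731.760, which is > -8270828
This sign pattern matches B.

B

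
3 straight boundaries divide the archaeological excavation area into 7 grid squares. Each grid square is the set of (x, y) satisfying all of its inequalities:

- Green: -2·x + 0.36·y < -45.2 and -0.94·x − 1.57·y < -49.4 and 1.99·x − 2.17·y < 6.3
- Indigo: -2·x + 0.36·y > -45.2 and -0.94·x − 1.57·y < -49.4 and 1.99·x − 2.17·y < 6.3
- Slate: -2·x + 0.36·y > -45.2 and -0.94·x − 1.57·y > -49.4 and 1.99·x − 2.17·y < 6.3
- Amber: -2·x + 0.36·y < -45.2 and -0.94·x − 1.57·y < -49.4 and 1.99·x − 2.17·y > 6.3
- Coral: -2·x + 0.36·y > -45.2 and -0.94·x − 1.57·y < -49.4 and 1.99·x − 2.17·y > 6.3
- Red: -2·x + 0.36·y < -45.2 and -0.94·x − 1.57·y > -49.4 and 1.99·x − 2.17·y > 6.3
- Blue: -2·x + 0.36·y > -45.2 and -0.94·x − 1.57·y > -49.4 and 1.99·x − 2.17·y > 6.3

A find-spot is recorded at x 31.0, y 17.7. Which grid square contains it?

-2·31.0 + 0.36·17.7 = -55.628, which is < -45.2
-0.94·31.0 − 1.57·17.7 = -56.929, which is < -49.4
1.99·31.0 − 2.17·17.7 = 23.281, which is > 6.3
This sign pattern matches Amber.

Amber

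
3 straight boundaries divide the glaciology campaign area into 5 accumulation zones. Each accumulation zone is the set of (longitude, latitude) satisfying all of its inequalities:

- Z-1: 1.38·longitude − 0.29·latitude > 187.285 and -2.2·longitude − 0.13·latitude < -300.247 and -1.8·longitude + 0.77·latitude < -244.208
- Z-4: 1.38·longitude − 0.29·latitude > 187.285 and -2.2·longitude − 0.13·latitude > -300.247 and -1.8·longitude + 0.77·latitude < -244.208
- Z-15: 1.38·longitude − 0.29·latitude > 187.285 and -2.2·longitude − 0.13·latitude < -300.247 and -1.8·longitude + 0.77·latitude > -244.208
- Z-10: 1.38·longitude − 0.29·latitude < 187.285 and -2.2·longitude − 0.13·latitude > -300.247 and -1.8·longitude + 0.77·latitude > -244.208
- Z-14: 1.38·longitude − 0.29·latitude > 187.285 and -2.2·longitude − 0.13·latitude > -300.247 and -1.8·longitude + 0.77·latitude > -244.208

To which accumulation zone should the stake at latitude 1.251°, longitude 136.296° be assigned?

Z-4

1.38·136.296 − 0.29·1.251 = 187.726, which is > 187.285
-2.2·136.296 − 0.13·1.251 = -300.014, which is > -300.247
-1.8·136.296 + 0.77·1.251 = -244.370, which is < -244.208
This sign pattern matches Z-4.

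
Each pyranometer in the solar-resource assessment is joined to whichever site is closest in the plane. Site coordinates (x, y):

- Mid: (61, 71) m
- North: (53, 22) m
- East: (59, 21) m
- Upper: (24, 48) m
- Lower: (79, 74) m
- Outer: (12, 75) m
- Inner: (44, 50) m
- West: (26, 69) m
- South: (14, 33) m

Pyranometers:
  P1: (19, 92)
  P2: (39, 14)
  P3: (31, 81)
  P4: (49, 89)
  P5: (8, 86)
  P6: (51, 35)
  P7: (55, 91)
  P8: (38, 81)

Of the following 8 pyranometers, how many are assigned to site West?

P1 → Outer
P2 → North
P3 → West
P4 → Mid
P5 → Outer
P6 → North
P7 → Mid
P8 → West
2 of the 8 go to West.

2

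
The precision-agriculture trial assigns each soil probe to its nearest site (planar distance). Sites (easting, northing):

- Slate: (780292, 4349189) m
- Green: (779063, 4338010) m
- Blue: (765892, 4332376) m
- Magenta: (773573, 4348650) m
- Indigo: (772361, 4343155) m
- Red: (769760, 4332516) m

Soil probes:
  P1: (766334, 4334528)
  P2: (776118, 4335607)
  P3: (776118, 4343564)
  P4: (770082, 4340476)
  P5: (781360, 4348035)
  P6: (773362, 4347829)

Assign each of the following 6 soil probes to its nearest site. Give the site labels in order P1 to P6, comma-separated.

Blue, Green, Indigo, Indigo, Slate, Magenta

P1 → Blue (d²=4826468.00)
P2 → Green (d²=14447434.00)
P3 → Indigo (d²=14282330.00)
P4 → Indigo (d²=12370882.00)
P5 → Slate (d²=2472340.00)
P6 → Magenta (d²=718562.00)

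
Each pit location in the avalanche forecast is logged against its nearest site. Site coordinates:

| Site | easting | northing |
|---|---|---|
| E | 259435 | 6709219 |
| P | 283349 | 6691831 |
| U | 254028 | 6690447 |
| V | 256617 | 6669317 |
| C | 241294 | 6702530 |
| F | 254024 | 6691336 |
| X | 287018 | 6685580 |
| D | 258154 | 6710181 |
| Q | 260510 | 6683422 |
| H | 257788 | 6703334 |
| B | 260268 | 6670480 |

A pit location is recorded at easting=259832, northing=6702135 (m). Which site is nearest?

H

Squared distances to each site:
E: 50340665.000; P: 659221705.000; U: 170295760.000; V: 1087357349.000; C: 343813469.000; F: 150351265.000; X: 1013146621.000; D: 67553800.000; Q: 350636053.000; H: 5615537.000; B: 1002229121.000.
Minimum at H.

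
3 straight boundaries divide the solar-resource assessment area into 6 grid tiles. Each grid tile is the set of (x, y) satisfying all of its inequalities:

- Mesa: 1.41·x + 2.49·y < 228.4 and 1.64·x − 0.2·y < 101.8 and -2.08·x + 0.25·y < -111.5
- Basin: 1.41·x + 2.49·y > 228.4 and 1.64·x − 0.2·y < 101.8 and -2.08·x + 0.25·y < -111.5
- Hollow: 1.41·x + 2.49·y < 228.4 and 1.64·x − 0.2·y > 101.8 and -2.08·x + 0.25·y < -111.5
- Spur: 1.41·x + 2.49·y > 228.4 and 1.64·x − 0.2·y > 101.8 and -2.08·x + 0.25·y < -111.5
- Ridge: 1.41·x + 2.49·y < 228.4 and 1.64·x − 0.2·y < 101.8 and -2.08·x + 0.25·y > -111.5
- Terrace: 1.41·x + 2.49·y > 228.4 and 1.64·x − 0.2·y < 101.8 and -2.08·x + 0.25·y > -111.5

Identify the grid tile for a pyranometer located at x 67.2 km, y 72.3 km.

Basin

1.41·67.2 + 2.49·72.3 = 274.779, which is > 228.4
1.64·67.2 − 0.2·72.3 = 95.748, which is < 101.8
-2.08·67.2 + 0.25·72.3 = -121.701, which is < -111.5
This sign pattern matches Basin.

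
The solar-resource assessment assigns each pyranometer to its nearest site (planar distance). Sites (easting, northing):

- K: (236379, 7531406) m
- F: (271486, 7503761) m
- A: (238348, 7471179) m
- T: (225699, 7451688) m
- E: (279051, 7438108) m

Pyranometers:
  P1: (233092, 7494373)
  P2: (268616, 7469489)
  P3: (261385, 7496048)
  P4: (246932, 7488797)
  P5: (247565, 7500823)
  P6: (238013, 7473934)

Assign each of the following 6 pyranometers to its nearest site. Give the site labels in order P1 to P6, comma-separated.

P1 → A (d²=565587172.00)
P2 → A (d²=919007924.00)
P3 → F (d²=161520570.00)
P4 → A (d²=384078980.00)
P5 → F (d²=580846085.00)
P6 → A (d²=7702250.00)

A, A, F, A, F, A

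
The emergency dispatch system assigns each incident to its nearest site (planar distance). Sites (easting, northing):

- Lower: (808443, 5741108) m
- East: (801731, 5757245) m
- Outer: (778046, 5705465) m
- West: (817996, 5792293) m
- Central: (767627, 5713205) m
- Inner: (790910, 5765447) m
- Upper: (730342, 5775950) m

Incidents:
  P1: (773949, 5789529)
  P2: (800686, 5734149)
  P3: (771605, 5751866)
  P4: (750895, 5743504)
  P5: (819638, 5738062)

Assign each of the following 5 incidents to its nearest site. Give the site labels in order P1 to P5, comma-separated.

Inner, Lower, Inner, Central, Lower

P1 → Inner (d²=867618245.00)
P2 → Lower (d²=108598730.00)
P3 → Inner (d²=557126586.00)
P4 → Central (d²=1197989225.00)
P5 → Lower (d²=134606141.00)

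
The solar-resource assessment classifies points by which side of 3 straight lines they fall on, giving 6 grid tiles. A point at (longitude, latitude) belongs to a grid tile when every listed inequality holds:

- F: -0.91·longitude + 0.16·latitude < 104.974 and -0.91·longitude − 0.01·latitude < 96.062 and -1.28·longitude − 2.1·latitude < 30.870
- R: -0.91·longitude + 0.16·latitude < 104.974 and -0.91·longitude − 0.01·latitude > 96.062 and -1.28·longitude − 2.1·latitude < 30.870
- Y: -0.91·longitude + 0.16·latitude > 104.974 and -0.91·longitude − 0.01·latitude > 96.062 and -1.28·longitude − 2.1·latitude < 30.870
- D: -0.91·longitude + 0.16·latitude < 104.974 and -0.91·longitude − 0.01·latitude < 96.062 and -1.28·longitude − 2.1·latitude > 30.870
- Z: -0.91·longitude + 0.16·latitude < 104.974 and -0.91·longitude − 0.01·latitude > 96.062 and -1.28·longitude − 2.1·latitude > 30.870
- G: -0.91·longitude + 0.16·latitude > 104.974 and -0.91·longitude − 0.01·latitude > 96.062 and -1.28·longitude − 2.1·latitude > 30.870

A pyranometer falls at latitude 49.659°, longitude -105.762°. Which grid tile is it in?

-0.91·-105.762 + 0.16·49.659 = 104.189, which is < 104.974
-0.91·-105.762 − 0.01·49.659 = 95.747, which is < 96.062
-1.28·-105.762 − 2.1·49.659 = 31.091, which is > 30.870
This sign pattern matches D.

D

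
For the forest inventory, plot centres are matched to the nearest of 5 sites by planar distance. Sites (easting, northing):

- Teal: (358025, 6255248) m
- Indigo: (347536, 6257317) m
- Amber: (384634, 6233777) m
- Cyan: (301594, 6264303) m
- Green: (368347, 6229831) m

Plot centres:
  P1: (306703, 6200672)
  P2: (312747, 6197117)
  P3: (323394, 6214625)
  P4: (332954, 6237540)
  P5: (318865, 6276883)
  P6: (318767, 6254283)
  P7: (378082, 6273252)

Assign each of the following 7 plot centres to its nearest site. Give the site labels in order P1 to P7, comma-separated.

Cyan, Green, Green, Indigo, Cyan, Cyan, Teal

P1 → Cyan (d²=4075006042.00)
P2 → Green (d²=4161565796.00)
P3 → Green (d²=2251994645.00)
P4 → Indigo (d²=603764453.00)
P5 → Cyan (d²=456543841.00)
P6 → Cyan (d²=395312329.00)
P7 → Teal (d²=726427265.00)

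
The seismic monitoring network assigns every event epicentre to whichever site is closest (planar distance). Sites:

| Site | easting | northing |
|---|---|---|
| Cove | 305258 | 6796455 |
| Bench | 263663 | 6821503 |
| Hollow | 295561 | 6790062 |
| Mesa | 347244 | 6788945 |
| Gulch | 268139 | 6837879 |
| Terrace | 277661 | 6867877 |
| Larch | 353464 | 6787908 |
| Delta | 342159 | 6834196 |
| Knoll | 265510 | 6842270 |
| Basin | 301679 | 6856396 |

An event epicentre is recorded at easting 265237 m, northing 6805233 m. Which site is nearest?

Squared distances to each site:
Cove: 1678733725.000; Bench: 267190376.000; Hollow: 1149704217.000; Mesa: 6990446993.000; Gulch: 1074182920.000; Terrace: 4078626512.000; Larch: 8084159154.000; Delta: 6755849453.000; Knoll: 1371813898.000; Basin: 3945671933.000.
Minimum at Bench.

Bench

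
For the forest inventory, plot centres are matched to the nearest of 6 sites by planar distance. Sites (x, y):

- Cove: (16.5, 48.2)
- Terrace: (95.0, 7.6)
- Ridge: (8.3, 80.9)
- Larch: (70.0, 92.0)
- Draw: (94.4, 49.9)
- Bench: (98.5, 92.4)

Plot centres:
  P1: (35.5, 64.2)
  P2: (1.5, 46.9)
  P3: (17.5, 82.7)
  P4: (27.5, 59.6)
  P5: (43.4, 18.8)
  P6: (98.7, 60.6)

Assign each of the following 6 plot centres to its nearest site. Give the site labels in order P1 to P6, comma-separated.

Cove, Cove, Ridge, Cove, Cove, Draw

P1 → Cove (d²=617.00)
P2 → Cove (d²=226.69)
P3 → Ridge (d²=87.88)
P4 → Cove (d²=250.96)
P5 → Cove (d²=1587.97)
P6 → Draw (d²=132.98)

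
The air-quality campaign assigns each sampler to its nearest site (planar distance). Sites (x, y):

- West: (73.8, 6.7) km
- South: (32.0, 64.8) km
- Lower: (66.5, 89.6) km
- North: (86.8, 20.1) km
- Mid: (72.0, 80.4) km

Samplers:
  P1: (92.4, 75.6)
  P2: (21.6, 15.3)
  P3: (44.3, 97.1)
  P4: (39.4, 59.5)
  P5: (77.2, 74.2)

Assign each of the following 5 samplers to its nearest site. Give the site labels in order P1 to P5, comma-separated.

P1 → Mid (d²=439.20)
P2 → South (d²=2558.41)
P3 → Lower (d²=549.09)
P4 → South (d²=82.85)
P5 → Mid (d²=65.48)

Mid, South, Lower, South, Mid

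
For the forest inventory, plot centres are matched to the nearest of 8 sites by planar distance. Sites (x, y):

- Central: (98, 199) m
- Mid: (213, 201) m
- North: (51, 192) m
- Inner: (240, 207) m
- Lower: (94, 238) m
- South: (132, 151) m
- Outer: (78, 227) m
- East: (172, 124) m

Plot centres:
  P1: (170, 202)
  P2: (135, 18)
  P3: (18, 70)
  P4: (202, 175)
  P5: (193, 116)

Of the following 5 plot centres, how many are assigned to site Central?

0

P1 → Mid
P2 → East
P3 → North
P4 → Mid
P5 → East
0 of the 5 go to Central.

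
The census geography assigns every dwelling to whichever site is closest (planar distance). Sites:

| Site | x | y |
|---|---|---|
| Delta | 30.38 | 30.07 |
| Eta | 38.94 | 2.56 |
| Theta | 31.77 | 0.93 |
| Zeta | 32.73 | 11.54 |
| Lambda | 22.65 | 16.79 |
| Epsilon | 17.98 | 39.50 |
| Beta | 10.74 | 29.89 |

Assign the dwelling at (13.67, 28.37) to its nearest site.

Squared distances to each site:
Delta: 282.114; Eta: 1304.729; Theta: 1080.564; Zeta: 646.532; Lambda: 214.737; Epsilon: 142.453; Beta: 10.895.
Minimum at Beta.

Beta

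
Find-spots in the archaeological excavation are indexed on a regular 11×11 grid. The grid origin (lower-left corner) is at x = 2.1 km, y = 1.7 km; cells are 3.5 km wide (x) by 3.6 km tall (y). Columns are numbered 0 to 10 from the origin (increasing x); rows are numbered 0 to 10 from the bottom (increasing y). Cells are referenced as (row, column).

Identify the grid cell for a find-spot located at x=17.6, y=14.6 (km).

Column index: ⌊(17.6 − 2.1) / 3.5⌋ = ⌊4.429⌋ = 4
Row offset from origin: ⌊(14.6 − 1.7) / 3.6⌋ = ⌊3.583⌋ = 3 → row 3

(3, 4)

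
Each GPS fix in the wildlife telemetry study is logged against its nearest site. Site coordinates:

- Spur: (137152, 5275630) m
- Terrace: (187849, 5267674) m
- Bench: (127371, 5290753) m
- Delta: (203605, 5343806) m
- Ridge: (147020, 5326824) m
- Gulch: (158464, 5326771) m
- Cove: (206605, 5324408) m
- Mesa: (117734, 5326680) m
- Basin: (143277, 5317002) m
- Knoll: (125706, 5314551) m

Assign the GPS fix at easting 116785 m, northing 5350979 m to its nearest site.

Squared distances to each site:
Spur: 6092286490.000; Terrace: 11989815121.000; Bench: 3739234472.000; Delta: 7589164329.000; Ridge: 1497619250.000; Gulch: 2323166305.000; Cove: 8773650441.000; Mesa: 591342002.000; Basin: 1856262593.000; Knoll: 1406583425.000.
Minimum at Mesa.

Mesa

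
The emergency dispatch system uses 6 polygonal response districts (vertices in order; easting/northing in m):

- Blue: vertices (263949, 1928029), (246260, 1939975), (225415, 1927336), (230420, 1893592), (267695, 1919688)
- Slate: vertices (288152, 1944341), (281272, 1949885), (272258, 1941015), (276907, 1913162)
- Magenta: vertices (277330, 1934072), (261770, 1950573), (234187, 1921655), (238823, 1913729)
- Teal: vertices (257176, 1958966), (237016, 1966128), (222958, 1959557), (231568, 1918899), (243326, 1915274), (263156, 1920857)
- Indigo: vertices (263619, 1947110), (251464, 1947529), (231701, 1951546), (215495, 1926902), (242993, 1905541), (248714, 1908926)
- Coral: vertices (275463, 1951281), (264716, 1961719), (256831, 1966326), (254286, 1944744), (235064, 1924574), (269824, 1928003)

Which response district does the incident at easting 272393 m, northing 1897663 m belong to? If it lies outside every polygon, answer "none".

Cast a ray rightward from (272393, 1897663). For each polygon, the edges (by vertex number in listed order) whose endpoints lie on opposite sides of northing = 1897663, where each meets that height, and whether that is right or left of the point:
Blue: 3–4 at easting≈229816.2 (left), 4–5 at easting≈236234.9 (left) → 0 crossings.
Slate: no edge straddles that height → 0 crossings.
Magenta: no edge straddles that height → 0 crossings.
Teal: no edge straddles that height → 0 crossings.
Indigo: no edge straddles that height → 0 crossings.
Coral: no edge straddles that height → 0 crossings.
All counts are even, so the point lies outside every listed polygon.

none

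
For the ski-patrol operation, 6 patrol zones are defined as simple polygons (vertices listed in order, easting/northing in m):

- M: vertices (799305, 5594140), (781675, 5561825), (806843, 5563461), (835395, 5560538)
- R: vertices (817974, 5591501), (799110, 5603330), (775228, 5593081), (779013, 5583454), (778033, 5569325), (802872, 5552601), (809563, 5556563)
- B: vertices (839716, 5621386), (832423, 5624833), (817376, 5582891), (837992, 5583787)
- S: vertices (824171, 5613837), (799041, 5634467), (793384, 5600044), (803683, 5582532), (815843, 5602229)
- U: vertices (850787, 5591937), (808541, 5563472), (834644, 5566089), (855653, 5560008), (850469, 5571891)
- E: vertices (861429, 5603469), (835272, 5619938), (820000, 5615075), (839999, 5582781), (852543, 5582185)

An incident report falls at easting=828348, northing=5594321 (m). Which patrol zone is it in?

B

Cast a ray rightward from (828348, 5594321). For each polygon, the edges (by vertex number in listed order) whose endpoints lie on opposite sides of northing = 5594321, where each meets that height, and whether that is right or left of the point:
M: no edge straddles that height → 0 crossings.
R: 1–2 at easting≈813476.9 (left), 2–3 at easting≈778117.4 (left) → 0 crossings.
B: 2–3 at easting≈821476.6 (left), 4–1 at easting≈838475.0 (right) → 1 crossing.
S: 3–4 at easting≈796749.8 (left), 4–5 at easting≈810961.0 (left) → 0 crossings.
U: no edge straddles that height → 0 crossings.
E: 3–4 at easting≈832852.5 (right), 5–1 at easting≈857609.7 (right) → 2 crossings.
Only B has an odd count, so the point is inside B.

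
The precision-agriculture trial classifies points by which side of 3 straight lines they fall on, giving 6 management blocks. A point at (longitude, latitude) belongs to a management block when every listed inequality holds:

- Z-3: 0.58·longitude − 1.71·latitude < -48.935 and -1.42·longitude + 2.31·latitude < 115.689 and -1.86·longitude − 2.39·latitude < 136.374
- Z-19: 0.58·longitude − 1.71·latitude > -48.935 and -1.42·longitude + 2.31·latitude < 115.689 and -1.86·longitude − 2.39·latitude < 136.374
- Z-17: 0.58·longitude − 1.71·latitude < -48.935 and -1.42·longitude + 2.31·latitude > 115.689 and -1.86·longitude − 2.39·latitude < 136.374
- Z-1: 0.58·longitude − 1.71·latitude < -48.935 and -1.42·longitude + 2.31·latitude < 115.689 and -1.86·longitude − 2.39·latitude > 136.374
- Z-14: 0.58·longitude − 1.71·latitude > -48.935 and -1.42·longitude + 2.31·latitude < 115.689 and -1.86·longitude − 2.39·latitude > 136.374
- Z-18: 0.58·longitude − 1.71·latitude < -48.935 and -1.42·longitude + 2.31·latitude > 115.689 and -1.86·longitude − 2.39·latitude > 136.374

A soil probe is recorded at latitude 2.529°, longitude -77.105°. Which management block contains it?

Z-1

0.58·-77.105 − 1.71·2.529 = -49.045, which is < -48.935
-1.42·-77.105 + 2.31·2.529 = 115.331, which is < 115.689
-1.86·-77.105 − 2.39·2.529 = 137.371, which is > 136.374
This sign pattern matches Z-1.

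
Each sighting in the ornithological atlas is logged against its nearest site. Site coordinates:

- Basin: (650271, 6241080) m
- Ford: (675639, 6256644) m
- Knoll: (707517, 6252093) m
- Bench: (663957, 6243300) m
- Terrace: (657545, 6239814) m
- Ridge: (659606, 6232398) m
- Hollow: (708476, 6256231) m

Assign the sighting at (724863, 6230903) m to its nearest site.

Squared distances to each site:
Basin: 5667537793.000; Ford: 3085601257.000; Knoll: 749899816.000; Bench: 3863226445.000; Terrace: 4611119045.000; Ridge: 4260711074.000; Hollow: 910041353.000.
Minimum at Knoll.

Knoll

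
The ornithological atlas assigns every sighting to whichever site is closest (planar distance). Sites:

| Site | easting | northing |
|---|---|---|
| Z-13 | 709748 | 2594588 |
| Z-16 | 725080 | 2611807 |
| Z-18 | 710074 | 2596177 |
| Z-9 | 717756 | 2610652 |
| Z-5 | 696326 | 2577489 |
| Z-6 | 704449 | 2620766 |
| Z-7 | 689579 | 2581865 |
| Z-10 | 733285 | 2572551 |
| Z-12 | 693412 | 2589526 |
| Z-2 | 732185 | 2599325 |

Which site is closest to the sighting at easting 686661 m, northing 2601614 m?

Squared distances to each site:
Z-13: 582374245.000; Z-16: 1579916810.000; Z-18: 577729538.000; Z-9: 1048584469.000; Z-5: 675427850.000; Z-6: 683212048.000; Z-7: 398537725.000; Z-10: 3018455345.000; Z-12: 191695745.000; Z-2: 2077674097.000.
Minimum at Z-12.

Z-12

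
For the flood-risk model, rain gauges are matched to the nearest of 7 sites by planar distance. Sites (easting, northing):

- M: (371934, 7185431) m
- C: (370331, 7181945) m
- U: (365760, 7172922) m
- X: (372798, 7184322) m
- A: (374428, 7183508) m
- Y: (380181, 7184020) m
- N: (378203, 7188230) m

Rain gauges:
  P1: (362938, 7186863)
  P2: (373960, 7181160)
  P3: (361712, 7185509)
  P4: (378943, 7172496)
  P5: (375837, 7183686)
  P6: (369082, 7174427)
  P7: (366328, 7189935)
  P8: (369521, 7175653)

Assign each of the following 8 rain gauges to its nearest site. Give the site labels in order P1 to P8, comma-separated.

P1 → C (d²=78843173.00)
P2 → A (d²=5732128.00)
P3 → C (d²=86989257.00)
P4 → Y (d²=134335220.00)
P5 → A (d²=2016965.00)
P6 → U (d²=13300709.00)
P7 → M (d²=51713252.00)
P8 → U (d²=21603482.00)

C, A, C, Y, A, U, M, U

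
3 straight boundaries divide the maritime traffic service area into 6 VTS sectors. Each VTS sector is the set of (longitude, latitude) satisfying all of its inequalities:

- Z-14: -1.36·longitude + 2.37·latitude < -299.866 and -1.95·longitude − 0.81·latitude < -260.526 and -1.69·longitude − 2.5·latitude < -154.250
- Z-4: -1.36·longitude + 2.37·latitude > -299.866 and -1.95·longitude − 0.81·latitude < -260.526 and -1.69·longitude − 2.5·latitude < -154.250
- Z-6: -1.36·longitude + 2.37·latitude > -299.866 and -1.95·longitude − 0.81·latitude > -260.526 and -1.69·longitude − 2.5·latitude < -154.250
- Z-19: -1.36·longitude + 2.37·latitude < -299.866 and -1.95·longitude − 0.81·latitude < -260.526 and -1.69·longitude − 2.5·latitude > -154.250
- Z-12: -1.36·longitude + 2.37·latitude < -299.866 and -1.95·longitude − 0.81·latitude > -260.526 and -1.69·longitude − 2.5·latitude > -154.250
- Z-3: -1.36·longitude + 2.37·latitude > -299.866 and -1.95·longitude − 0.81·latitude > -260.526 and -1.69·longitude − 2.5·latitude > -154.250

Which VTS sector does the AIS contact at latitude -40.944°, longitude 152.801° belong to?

-1.36·152.801 + 2.37·-40.944 = -304.847, which is < -299.866
-1.95·152.801 − 0.81·-40.944 = -264.797, which is < -260.526
-1.69·152.801 − 2.5·-40.944 = -155.874, which is < -154.250
This sign pattern matches Z-14.

Z-14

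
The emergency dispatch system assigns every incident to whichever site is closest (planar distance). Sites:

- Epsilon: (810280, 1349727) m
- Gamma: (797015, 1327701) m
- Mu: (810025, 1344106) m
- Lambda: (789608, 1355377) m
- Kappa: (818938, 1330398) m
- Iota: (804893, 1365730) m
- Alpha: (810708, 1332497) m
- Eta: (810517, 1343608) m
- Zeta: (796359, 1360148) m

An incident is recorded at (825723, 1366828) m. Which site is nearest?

Squared distances to each site:
Epsilon: 530930450.000; Gamma: 2355071393.000; Mu: 762716488.000; Lambda: 1435418626.000; Kappa: 1373181125.000; Iota: 435094504.000; Alpha: 1404067786.000; Eta: 770390836.000; Zeta: 906866896.000.
Minimum at Iota.

Iota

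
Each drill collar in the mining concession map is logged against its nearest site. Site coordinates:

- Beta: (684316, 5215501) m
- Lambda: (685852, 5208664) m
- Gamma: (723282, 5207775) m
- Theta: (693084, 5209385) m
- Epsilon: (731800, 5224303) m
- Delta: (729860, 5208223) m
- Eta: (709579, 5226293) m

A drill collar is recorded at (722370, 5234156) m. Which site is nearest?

Epsilon

Squared distances to each site:
Beta: 1796115941.000; Lambda: 1983406388.000; Gamma: 696788905.000; Theta: 1471272237.000; Epsilon: 186006509.000; Delta: 728620589.000; Eta: 225436450.000.
Minimum at Epsilon.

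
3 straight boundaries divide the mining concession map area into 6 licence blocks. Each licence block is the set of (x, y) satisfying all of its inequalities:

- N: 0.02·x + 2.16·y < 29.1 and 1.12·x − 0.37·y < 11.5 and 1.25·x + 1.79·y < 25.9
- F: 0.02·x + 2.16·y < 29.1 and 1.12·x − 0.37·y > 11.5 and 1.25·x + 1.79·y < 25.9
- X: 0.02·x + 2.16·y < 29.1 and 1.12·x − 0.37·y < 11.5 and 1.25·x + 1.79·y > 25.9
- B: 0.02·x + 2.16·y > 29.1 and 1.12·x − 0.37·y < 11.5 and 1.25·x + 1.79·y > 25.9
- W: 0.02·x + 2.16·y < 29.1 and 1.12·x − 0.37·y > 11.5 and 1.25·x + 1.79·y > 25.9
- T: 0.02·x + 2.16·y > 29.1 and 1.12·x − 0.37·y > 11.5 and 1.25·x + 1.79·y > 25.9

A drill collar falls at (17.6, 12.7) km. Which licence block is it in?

0.02·17.6 + 2.16·12.7 = 27.784, which is < 29.1
1.12·17.6 − 0.37·12.7 = 15.013, which is > 11.5
1.25·17.6 + 1.79·12.7 = 44.733, which is > 25.9
This sign pattern matches W.

W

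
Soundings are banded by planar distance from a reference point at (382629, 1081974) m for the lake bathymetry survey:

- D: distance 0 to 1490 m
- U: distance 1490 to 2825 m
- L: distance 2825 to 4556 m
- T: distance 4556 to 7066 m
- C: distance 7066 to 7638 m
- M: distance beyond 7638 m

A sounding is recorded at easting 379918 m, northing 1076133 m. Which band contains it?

Distance = √((379918−382629)² + (1076133−1081974)²) = √(7349521.000 + 34117281.000) = 6439.472 m.
4556 ≤ 6439.472 < 7066 → T.

T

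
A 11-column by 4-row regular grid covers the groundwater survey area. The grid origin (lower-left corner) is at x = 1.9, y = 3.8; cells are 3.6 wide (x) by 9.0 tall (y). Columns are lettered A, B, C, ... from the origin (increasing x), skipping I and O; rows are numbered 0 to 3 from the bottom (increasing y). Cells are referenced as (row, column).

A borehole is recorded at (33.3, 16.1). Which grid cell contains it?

Column index: ⌊(33.3 − 1.9) / 3.6⌋ = ⌊8.722⌋ = 8 → column J
Row offset from origin: ⌊(16.1 − 3.8) / 9.0⌋ = ⌊1.367⌋ = 1 → row 1

(1, J)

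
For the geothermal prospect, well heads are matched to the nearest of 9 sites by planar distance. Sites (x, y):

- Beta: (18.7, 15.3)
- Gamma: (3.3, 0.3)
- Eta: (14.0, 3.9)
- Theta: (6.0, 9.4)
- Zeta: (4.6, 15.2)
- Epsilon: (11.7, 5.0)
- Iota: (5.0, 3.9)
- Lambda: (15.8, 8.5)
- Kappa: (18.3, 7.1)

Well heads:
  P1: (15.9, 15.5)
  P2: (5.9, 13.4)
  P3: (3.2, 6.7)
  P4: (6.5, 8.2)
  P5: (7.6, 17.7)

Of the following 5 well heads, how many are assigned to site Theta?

P1 → Beta
P2 → Zeta
P3 → Iota
P4 → Theta
P5 → Zeta
1 of the 5 goes to Theta.

1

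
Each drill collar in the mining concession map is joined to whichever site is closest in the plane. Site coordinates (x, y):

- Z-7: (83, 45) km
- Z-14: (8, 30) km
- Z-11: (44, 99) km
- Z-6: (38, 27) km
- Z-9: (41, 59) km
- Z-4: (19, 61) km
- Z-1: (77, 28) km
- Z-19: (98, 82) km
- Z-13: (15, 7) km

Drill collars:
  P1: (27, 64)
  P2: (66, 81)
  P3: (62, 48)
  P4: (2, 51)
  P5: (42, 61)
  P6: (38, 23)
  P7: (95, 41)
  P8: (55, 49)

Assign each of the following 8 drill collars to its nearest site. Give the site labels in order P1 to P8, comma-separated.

P1 → Z-4 (d²=73.00)
P2 → Z-11 (d²=808.00)
P3 → Z-7 (d²=450.00)
P4 → Z-4 (d²=389.00)
P5 → Z-9 (d²=5.00)
P6 → Z-6 (d²=16.00)
P7 → Z-7 (d²=160.00)
P8 → Z-9 (d²=296.00)

Z-4, Z-11, Z-7, Z-4, Z-9, Z-6, Z-7, Z-9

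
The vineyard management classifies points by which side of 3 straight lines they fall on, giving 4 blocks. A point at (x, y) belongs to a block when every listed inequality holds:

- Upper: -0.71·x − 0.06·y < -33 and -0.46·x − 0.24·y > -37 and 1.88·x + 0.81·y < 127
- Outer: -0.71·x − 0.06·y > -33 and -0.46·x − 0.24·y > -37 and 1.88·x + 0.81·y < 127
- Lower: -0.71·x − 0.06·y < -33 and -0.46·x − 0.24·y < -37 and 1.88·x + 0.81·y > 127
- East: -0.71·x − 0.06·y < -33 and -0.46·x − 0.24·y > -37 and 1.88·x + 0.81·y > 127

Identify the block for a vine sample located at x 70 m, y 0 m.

-0.71·70 − 0.06·0 = -49.700, which is < -33
-0.46·70 − 0.24·0 = -32.200, which is > -37
1.88·70 + 0.81·0 = 131.600, which is > 127
This sign pattern matches East.

East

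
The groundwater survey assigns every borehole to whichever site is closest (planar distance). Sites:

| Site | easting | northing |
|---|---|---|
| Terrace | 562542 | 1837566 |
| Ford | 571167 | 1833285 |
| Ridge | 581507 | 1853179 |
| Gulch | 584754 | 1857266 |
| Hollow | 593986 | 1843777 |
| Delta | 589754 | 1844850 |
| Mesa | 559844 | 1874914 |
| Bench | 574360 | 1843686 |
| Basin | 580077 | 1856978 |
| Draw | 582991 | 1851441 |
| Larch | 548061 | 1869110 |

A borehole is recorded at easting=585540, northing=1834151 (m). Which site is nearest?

Squared distances to each site:
Terrace: 540570229.000; Ford: 207333085.000; Ridge: 378329873.000; Gulch: 534921021.000; Hollow: 163994792.000; Delta: 132226397.000; Mesa: 2321906585.000; Bench: 215908625.000; Basin: 550916298.000; Draw: 305441501.000; Larch: 2626807122.000.
Minimum at Delta.

Delta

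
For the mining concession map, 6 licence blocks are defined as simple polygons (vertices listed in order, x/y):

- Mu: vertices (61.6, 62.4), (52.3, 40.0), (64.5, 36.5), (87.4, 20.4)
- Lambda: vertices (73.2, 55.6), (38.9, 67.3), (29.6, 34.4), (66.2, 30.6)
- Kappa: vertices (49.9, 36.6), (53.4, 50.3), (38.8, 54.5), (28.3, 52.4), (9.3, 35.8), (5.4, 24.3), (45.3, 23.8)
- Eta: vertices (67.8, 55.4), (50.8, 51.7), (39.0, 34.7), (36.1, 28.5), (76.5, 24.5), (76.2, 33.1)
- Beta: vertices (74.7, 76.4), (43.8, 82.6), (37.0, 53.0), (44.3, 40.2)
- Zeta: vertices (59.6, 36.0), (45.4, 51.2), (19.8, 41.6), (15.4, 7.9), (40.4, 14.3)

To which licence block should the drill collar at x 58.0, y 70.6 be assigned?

Cast a ray rightward from (58.0, 70.6). For each polygon, the edges (by vertex number in listed order) whose endpoints lie on opposite sides of y = 70.6, where each meets that height, and whether that is right or left of the point:
Mu: no edge straddles that height → 0 crossings.
Lambda: no edge straddles that height → 0 crossings.
Kappa: no edge straddles that height → 0 crossings.
Eta: no edge straddles that height → 0 crossings.
Beta: 2–3 at x≈41.04 (left), 4–1 at x≈69.83 (right) → 1 crossing.
Zeta: no edge straddles that height → 0 crossings.
Only Beta has an odd count, so the point is inside Beta.

Beta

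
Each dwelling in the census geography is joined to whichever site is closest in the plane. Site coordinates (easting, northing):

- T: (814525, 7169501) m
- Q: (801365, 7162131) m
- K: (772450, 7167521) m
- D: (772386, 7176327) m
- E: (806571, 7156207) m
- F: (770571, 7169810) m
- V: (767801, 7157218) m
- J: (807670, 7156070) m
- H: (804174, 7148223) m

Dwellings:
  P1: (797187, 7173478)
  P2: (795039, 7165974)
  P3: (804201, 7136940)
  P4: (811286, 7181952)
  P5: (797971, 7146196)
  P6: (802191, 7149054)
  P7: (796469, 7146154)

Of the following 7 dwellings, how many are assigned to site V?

0

P1 → Q
P2 → Q
P3 → H
P4 → T
P5 → H
P6 → H
P7 → H
0 of the 7 go to V.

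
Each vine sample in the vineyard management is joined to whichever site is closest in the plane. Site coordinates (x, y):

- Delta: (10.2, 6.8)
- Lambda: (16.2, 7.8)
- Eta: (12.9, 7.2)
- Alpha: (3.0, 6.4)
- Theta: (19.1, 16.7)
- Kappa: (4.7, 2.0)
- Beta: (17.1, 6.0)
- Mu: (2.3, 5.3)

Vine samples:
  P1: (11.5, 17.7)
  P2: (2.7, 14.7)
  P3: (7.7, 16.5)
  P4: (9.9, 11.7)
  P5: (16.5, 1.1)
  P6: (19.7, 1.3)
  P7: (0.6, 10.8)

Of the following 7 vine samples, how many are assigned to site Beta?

2

P1 → Theta
P2 → Alpha
P3 → Delta
P4 → Delta
P5 → Beta
P6 → Beta
P7 → Alpha
2 of the 7 go to Beta.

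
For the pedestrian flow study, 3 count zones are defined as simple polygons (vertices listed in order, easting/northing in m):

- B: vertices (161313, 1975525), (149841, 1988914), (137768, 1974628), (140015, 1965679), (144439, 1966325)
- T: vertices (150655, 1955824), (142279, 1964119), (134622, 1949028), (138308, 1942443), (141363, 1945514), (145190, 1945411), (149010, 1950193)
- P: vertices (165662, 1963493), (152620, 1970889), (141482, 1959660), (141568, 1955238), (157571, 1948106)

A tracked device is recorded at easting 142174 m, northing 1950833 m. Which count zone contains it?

Cast a ray rightward from (142174, 1950833). For each polygon, the edges (by vertex number in listed order) whose endpoints lie on opposite sides of northing = 1950833, where each meets that height, and whether that is right or left of the point:
B: no edge straddles that height → 0 crossings.
T: 2–3 at easting≈135537.8 (left), 7–1 at easting≈149197.0 (right) → 1 crossing.
P: 4–5 at easting≈151452.1 (right), 5–1 at easting≈159004.9 (right) → 2 crossings.
Only T has an odd count, so the point is inside T.

T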